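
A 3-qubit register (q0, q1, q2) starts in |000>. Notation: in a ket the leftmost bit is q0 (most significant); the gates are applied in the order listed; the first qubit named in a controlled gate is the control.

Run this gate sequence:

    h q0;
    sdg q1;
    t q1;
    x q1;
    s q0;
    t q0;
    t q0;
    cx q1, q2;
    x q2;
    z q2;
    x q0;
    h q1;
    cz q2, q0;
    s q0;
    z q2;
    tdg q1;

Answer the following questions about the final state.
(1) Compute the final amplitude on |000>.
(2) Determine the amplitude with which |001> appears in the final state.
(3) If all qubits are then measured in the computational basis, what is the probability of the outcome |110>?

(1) The final state's coefficient on |000> equals -1/2.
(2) The amplitude on |001> is 0.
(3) A full measurement returns |110> with probability 1/4.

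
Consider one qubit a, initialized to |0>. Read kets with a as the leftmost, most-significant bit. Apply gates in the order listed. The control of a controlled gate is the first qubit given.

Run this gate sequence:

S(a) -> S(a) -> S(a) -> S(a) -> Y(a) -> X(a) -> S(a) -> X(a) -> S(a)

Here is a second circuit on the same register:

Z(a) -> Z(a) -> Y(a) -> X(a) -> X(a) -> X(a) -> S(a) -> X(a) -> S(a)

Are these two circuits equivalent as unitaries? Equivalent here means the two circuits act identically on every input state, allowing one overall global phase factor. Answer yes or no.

Yes, they are equivalent — the unitaries differ by at most a global phase.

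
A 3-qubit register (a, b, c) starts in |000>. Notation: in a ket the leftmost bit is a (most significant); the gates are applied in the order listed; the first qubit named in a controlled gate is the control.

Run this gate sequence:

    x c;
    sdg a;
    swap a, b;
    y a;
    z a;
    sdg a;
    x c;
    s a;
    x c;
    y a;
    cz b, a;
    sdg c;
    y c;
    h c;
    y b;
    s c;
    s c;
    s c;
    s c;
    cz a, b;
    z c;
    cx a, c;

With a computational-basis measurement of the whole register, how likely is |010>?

A full measurement returns |010> with probability 1/2. Key observation: the block from step 16 through step 19 cancels to the identity and can be dropped.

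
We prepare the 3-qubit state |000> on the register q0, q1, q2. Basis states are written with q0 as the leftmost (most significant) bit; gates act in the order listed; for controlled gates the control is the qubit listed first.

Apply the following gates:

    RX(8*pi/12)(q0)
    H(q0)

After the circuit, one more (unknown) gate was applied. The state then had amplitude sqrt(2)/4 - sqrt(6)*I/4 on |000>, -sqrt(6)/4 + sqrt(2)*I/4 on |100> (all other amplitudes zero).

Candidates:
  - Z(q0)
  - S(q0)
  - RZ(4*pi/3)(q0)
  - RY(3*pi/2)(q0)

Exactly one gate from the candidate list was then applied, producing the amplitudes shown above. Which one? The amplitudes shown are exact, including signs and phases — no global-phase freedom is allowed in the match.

It was S(q0) that produced the state shown.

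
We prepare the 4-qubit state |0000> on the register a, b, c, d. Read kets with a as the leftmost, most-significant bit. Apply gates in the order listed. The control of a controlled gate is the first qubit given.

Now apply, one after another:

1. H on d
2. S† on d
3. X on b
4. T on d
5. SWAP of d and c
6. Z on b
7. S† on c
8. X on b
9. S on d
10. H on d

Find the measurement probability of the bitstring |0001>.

The probability of measuring |0001> is 1/4.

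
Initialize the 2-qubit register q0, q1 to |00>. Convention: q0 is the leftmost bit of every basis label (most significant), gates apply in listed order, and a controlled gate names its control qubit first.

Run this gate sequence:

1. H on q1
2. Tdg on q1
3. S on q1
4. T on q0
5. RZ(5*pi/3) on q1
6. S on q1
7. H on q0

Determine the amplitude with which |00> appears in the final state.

The final state's coefficient on |00> equals -exp(I*pi/6)/2.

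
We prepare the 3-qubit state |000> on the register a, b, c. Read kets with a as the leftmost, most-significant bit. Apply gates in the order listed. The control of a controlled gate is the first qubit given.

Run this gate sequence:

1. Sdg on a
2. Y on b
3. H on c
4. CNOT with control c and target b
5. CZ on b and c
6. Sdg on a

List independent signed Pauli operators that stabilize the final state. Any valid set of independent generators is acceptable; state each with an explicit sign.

One valid set of independent stabilizer generators is +IXX, +ZII, -IZZ (any independent generating set of the same group is equally correct).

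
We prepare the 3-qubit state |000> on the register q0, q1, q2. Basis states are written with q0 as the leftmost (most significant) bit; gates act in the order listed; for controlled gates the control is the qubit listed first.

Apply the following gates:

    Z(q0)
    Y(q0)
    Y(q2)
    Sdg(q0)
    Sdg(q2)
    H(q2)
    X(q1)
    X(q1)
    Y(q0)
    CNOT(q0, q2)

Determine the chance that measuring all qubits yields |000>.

The probability of measuring |000> is 1/2.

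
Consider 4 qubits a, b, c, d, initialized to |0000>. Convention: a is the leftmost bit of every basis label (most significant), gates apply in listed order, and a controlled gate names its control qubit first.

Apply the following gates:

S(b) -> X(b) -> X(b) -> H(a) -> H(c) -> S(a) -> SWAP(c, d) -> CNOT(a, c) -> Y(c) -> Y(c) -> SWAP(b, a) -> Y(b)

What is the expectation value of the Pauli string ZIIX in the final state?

The expectation value of ZIIX is 1.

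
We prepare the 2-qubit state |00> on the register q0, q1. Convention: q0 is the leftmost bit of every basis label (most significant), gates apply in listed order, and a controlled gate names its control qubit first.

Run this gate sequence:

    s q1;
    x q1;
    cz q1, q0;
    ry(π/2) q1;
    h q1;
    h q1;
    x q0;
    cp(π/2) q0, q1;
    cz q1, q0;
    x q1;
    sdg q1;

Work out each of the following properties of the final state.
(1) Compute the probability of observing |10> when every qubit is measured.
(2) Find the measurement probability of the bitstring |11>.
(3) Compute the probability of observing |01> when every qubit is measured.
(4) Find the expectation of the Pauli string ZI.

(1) A full measurement returns |10> with probability 1/2.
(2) The probability of measuring |11> is 1/2.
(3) The probability of measuring |01> is 0.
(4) In the final state, ZI has expectation -1.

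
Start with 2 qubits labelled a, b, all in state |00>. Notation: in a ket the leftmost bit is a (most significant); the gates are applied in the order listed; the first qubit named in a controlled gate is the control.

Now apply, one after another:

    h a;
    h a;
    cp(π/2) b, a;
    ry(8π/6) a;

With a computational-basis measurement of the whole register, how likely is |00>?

A full measurement returns |00> with probability 1/4. Key observation: steps 1-2 multiply out to the identity, so the circuit reduces to the remaining gates.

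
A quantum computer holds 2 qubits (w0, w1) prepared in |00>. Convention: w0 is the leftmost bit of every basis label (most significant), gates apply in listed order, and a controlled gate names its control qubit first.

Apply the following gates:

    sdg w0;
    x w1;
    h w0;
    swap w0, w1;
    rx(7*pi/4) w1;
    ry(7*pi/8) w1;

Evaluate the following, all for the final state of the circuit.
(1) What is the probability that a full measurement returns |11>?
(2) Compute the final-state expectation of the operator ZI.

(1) Outcome |11> occurs with probability sqrt(2 - sqrt(2))/4 + 1/2.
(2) In the final state, ZI has expectation -1.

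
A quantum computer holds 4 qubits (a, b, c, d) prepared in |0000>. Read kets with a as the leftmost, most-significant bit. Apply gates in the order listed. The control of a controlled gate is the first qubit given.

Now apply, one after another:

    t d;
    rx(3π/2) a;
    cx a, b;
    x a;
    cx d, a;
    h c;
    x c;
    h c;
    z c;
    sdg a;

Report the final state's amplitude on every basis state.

After the circuit, the state carries amplitude -sqrt(2)*I/2 on |0100>, sqrt(2)*I/2 on |1000>, and 0 on every other basis state. Key observation: the block from step 6 through step 9 cancels to the identity and can be dropped.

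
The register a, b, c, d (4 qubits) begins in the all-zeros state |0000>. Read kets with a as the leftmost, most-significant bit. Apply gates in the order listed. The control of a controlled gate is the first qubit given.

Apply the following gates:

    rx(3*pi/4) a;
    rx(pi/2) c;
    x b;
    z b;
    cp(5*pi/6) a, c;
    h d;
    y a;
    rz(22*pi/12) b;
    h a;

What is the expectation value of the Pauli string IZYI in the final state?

The observable IZYI averages to -sqrt(3)/4 - sqrt(2)/4 - sqrt(6)/8 + 1/2.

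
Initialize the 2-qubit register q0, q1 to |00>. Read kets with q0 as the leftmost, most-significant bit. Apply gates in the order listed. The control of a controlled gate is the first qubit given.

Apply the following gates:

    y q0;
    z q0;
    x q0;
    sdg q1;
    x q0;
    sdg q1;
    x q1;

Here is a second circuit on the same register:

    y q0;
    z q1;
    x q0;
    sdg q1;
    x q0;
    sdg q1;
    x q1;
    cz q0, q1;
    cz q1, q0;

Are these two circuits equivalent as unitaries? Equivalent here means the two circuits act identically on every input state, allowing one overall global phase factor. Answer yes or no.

No: there is an input state on which the two circuits produce genuinely different outputs (not merely differing by a phase).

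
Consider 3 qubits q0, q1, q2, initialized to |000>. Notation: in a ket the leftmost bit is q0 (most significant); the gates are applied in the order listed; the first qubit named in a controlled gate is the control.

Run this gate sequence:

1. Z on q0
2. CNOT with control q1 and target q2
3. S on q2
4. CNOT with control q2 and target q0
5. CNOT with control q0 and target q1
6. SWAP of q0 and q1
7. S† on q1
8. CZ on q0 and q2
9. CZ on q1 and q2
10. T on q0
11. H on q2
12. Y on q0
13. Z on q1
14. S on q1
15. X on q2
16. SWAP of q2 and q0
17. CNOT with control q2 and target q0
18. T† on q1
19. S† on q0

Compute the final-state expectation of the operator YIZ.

The observable YIZ averages to 1.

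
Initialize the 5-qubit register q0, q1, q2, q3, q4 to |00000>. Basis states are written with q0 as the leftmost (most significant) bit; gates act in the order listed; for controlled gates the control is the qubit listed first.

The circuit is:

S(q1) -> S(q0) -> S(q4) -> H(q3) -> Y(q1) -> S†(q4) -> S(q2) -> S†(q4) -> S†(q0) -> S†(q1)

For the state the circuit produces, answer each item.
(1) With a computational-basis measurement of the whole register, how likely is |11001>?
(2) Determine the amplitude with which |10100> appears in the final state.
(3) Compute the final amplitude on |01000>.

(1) The probability of measuring |11001> is 0.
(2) |10100> carries amplitude 0 in the final state.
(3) The final state's coefficient on |01000> equals sqrt(2)/2.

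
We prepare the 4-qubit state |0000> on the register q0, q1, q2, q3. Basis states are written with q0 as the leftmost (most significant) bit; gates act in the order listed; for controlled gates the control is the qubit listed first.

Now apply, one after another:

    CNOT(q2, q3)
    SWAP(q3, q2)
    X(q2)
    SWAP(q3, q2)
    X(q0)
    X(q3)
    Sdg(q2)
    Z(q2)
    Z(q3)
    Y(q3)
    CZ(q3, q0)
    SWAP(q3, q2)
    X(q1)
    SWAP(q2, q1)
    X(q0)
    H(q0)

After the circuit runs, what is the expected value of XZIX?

The observable XZIX averages to 0.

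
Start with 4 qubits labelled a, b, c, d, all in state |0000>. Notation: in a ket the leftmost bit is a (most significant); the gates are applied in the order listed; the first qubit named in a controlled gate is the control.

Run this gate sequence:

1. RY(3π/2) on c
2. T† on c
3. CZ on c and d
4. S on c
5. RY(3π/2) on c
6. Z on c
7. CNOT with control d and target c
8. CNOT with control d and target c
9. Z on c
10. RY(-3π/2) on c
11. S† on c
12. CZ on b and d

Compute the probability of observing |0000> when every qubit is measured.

The probability of measuring |0000> is 1/2. Key observation: gates 4-11 undo each other exactly, leaving only the rest of the circuit to track.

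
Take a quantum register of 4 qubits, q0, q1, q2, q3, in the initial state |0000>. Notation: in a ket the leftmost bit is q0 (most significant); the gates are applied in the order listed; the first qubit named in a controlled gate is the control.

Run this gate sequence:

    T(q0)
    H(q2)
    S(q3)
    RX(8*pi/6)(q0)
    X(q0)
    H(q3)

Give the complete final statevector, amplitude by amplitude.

The final amplitudes are -sqrt(3)*I/4 on |0000>, -sqrt(3)*I/4 on |0001>, -sqrt(3)*I/4 on |0010>, -sqrt(3)*I/4 on |0011>, 0 on |0100>, 0 on |0101>, 0 on |0110>, 0 on |0111>, -1/4 on |1000>, -1/4 on |1001>, -1/4 on |1010>, -1/4 on |1011>, 0 on |1100>, 0 on |1101>, 0 on |1110>, 0 on |1111>.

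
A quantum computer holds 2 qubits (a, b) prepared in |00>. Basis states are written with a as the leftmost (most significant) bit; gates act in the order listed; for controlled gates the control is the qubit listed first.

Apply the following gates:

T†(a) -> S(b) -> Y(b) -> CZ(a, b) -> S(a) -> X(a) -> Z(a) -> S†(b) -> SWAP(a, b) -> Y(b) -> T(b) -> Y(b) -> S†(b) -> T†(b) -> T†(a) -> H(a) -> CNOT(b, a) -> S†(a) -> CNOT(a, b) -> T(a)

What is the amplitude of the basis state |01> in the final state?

The amplitude on |01> is -sqrt(2)/2.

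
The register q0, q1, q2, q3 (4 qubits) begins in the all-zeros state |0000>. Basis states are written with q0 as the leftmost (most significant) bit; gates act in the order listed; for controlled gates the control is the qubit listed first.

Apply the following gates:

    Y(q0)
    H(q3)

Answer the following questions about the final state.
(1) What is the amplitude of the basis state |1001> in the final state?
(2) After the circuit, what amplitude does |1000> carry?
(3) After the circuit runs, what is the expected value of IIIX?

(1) The final state's coefficient on |1001> equals sqrt(2)*I/2.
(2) |1000> carries amplitude sqrt(2)*I/2 in the final state.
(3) In the final state, IIIX has expectation 1.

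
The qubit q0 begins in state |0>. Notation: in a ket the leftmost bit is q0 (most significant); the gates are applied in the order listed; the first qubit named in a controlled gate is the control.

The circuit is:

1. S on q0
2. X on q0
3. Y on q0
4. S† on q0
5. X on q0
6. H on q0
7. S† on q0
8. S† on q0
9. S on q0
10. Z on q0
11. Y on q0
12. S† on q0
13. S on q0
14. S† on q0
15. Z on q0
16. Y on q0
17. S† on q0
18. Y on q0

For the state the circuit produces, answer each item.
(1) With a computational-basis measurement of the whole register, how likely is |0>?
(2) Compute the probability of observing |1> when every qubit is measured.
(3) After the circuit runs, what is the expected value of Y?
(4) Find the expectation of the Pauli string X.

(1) A full measurement returns |0> with probability 1/2.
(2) Outcome |1> occurs with probability 1/2.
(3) The observable Y averages to 1.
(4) In the final state, X has expectation 0.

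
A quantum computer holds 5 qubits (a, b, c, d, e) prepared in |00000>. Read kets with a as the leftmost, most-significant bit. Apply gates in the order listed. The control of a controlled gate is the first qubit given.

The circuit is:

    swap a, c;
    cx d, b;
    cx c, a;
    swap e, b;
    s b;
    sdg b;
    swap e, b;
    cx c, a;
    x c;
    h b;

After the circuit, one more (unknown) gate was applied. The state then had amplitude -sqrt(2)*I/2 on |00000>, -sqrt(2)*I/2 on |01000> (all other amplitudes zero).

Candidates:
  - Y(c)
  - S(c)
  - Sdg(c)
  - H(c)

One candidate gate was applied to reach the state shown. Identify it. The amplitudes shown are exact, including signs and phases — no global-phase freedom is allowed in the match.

The unique candidate consistent with the amplitudes is Y(c).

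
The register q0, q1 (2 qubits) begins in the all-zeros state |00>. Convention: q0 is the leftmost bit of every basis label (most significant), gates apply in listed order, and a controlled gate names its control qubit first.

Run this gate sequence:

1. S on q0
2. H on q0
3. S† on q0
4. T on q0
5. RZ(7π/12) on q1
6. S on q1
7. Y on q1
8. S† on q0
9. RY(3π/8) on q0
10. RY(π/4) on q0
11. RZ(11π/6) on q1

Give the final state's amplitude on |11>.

The amplitude on |11> is sqrt(2)*I*sqrt(sqrt(2)/4 + 1/2)*exp(5*I*pi/8)*sin(3*pi/16)/2 + sqrt(2)*I*sqrt(1/2 - sqrt(2)/4)*exp(7*I*pi/8)*sin(3*pi/16)/2 + sqrt(2)*I*sqrt(1/2 - sqrt(2)/4)*exp(5*I*pi/8)*cos(3*pi/16)/2 - sqrt(2)*I*sqrt(sqrt(2)/4 + 1/2)*exp(7*I*pi/8)*cos(3*pi/16)/2.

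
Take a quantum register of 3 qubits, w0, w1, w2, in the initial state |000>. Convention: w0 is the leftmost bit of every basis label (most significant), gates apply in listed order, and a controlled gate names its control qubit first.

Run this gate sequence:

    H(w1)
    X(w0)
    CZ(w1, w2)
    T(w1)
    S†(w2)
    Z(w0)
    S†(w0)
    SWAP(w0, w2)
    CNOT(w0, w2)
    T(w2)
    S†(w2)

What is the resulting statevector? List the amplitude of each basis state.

The final amplitudes are sqrt(2)*exp(I*pi/4)/2 on |001>, sqrt(2)*I/2 on |011>, and 0 on every other basis state.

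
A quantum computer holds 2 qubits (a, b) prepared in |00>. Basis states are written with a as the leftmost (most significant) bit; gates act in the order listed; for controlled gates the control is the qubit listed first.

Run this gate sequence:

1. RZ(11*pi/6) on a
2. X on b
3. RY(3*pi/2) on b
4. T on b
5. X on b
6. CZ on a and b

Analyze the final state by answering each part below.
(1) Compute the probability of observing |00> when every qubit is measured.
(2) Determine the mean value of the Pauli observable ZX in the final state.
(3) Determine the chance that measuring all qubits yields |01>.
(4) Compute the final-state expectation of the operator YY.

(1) The probability of measuring |00> is 1/2.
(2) The expectation value of ZX is sqrt(2)/2.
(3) A full measurement returns |01> with probability 1/2.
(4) The observable YY averages to 0.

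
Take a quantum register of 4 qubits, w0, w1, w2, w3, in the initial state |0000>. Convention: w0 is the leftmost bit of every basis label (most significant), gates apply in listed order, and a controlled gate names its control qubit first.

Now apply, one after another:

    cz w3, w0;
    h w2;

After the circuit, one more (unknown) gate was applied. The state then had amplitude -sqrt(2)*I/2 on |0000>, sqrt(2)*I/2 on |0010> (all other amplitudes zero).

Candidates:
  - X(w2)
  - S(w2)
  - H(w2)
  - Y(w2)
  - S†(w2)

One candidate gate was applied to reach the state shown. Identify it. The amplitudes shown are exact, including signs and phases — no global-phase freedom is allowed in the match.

The unique candidate consistent with the amplitudes is Y(w2).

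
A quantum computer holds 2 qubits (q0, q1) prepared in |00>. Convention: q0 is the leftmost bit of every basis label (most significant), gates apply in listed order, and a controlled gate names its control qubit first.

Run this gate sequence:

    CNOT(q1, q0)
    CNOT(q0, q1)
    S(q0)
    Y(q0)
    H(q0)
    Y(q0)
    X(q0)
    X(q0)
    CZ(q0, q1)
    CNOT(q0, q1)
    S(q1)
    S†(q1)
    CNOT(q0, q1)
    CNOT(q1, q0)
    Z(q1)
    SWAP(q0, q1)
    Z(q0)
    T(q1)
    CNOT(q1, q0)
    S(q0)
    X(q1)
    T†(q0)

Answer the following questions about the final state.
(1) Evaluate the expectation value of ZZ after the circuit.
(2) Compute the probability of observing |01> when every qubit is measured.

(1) The observable ZZ averages to -1. Key observation: steps 10-13 multiply out to the identity, so the circuit reduces to the remaining gates.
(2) Outcome |01> occurs with probability 1/2.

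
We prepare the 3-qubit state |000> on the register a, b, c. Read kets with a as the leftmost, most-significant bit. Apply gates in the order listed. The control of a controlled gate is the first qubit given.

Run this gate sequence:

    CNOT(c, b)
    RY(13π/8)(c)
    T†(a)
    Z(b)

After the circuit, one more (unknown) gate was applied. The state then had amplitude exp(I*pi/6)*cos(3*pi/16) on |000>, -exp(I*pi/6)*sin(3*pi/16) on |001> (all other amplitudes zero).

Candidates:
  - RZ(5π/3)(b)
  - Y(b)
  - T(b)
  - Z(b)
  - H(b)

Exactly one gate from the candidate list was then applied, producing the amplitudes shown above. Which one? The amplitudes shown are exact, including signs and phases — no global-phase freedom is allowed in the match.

It was RZ(5π/3)(b) that produced the state shown.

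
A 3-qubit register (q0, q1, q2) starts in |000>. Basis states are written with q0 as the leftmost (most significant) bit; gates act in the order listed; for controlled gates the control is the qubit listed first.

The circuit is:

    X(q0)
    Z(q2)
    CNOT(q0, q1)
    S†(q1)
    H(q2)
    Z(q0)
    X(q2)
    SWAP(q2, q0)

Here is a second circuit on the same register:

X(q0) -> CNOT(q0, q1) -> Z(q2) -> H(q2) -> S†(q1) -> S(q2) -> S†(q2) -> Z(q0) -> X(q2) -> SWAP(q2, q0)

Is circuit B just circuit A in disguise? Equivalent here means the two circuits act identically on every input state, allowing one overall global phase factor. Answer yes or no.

Yes, they are equivalent — the unitaries differ by at most a global phase.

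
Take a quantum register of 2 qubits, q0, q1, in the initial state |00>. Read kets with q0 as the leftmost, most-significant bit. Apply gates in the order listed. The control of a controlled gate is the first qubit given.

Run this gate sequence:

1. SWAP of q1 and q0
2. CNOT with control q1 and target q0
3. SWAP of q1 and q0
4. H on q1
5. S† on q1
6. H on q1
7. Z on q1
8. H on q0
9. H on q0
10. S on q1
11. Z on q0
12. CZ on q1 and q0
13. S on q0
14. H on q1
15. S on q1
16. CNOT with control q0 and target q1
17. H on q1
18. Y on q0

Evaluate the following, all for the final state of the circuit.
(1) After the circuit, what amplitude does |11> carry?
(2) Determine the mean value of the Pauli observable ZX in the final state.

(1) The final state's coefficient on |11> equals 1/2 + I/2. Key observation: gates 8-9 undo each other exactly, leaving only the rest of the circuit to track.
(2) In the final state, ZX has expectation -1.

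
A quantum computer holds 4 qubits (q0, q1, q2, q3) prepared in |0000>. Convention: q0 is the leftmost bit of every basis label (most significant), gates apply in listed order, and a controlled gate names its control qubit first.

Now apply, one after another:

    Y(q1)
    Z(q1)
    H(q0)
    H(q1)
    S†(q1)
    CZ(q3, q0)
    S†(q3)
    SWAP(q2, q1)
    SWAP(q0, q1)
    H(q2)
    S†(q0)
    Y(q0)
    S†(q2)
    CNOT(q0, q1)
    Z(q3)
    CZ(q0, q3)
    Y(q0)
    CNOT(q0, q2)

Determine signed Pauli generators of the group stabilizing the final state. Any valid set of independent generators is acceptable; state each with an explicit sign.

One valid set of independent stabilizer generators is +IXII, -IIXI, +ZIII, +IIIZ (any independent generating set of the same group is equally correct).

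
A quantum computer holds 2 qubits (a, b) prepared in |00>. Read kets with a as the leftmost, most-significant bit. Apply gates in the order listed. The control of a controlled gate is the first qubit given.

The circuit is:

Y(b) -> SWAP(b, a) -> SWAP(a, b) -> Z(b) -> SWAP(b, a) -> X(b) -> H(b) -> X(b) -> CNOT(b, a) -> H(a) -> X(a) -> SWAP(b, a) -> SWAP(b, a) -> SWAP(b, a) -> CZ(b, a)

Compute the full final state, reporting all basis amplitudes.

The resulting statevector has amplitude -I/2 on |00>, I/2 on |01>, -I/2 on |10>, I/2 on |11>.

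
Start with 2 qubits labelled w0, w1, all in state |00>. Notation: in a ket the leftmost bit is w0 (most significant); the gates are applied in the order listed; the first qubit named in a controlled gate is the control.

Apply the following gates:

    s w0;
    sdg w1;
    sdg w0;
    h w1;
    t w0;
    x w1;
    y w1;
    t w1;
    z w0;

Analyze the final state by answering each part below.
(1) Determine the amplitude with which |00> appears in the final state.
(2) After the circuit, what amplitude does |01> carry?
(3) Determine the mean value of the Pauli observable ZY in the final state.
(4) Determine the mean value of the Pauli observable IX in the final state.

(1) The final state's coefficient on |00> equals -sqrt(2)*I/2.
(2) |01> carries amplitude sqrt(2)*exp(3*I*pi/4)/2 in the final state.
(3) The observable ZY averages to -sqrt(2)/2.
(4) The observable IX averages to -sqrt(2)/2.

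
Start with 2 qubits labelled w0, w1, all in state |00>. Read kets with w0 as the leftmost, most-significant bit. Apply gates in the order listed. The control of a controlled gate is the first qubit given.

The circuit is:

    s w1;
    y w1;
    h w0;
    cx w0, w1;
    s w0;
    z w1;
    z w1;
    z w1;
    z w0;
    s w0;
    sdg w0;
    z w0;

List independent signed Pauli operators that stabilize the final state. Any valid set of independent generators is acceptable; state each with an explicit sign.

The final state is stabilized by the group generated by +XY, -ZZ; other independent generating sets are equally valid. Key observation: steps 9-12 multiply out to the identity, so the circuit reduces to the remaining gates.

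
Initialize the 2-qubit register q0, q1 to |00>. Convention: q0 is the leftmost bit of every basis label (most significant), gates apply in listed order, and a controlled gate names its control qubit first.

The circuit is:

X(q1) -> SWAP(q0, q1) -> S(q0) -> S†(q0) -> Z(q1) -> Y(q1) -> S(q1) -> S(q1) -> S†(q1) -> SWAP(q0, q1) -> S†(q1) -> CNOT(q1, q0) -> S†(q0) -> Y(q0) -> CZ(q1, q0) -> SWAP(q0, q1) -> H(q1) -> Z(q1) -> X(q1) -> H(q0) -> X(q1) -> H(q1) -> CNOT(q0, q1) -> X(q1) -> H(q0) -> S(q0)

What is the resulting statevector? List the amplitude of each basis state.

After the circuit, the state carries amplitude -1/2 on |00>, 1/2 on |01>, I/2 on |10>, I/2 on |11>.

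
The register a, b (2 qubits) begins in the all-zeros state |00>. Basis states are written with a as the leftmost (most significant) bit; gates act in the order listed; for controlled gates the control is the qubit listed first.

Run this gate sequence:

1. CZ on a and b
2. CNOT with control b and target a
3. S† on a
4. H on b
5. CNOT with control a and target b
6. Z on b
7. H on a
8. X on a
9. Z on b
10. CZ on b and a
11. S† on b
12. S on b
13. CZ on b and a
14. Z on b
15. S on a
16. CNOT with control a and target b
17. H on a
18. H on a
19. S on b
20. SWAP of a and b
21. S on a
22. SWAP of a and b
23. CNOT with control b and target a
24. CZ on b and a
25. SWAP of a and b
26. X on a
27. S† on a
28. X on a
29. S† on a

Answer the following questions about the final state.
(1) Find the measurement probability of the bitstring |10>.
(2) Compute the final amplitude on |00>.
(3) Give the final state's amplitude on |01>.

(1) Outcome |10> occurs with probability 1/4. Key observation: the block from step 9 through step 14 cancels to the identity and can be dropped.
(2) |00> carries amplitude -I/2 in the final state.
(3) |01> carries amplitude -1/2 in the final state.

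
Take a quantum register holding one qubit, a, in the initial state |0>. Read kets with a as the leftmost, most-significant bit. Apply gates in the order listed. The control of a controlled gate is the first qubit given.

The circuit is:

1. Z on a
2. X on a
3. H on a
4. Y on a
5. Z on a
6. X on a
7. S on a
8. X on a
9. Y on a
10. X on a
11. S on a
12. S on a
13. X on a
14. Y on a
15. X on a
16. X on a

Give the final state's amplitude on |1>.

|1> carries amplitude sqrt(2)*I/2 in the final state.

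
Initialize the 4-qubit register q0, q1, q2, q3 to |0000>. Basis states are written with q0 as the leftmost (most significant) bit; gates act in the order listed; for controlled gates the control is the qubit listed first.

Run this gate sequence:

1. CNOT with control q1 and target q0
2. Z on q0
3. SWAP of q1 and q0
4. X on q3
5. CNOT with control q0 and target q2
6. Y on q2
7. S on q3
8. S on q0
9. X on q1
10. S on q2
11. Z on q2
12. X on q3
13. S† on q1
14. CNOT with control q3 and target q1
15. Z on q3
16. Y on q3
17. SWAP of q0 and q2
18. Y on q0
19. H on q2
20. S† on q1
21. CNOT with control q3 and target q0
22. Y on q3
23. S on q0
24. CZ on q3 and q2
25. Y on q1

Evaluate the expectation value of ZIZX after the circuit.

In the final state, ZIZX has expectation 0.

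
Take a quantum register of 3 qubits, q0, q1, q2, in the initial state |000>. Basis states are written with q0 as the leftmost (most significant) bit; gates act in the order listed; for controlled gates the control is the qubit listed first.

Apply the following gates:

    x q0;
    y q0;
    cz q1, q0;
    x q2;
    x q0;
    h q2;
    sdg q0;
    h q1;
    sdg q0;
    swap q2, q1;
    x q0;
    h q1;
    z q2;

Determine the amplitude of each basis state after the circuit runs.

The final amplitudes are sqrt(2)*I/2 on |010>, -sqrt(2)*I/2 on |011>, and 0 on every other basis state.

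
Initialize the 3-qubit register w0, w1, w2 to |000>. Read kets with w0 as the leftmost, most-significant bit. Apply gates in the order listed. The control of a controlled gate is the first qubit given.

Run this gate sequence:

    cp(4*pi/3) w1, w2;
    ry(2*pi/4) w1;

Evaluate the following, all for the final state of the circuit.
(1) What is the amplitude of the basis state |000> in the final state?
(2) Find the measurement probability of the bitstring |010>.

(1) |000> carries amplitude sqrt(2)/2 in the final state.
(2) Outcome |010> occurs with probability 1/2.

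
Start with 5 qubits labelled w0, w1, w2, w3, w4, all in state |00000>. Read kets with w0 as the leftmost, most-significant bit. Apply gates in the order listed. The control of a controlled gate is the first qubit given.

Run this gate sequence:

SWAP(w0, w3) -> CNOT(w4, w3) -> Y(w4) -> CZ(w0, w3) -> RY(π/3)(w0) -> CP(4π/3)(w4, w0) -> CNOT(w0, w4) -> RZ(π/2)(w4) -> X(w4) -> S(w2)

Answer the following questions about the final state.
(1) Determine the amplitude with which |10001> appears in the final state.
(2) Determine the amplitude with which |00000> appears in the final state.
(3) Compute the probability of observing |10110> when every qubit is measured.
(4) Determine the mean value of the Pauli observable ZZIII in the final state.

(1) The amplitude on |10001> is -exp(7*I*pi/12)/2.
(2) The amplitude on |00000> is sqrt(3)*exp(3*I*pi/4)/2.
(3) Outcome |10110> occurs with probability 0.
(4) In the final state, ZZIII has expectation 1/2.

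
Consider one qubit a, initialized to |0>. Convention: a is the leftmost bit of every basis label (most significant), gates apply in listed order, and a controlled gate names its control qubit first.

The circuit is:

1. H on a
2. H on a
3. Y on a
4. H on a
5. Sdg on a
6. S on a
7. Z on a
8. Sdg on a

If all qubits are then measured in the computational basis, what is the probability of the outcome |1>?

Outcome |1> occurs with probability 1/2.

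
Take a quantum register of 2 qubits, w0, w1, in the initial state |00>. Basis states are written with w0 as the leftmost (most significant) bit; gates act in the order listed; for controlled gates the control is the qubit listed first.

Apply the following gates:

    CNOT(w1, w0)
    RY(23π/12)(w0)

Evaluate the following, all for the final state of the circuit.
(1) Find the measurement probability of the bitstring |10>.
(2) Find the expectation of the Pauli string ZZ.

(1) A full measurement returns |10> with probability -sqrt(6)/8 - sqrt(2)/8 + 1/2.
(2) The observable ZZ averages to sqrt(2)/4 + sqrt(6)/4.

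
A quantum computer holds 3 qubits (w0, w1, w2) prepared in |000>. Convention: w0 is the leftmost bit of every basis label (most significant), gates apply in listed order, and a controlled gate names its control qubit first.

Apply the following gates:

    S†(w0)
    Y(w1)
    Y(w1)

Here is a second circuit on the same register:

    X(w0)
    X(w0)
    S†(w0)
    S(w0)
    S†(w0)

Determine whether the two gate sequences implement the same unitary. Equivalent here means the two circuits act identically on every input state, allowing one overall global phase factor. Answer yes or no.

Yes — the two circuits implement the same unitary up to a global phase.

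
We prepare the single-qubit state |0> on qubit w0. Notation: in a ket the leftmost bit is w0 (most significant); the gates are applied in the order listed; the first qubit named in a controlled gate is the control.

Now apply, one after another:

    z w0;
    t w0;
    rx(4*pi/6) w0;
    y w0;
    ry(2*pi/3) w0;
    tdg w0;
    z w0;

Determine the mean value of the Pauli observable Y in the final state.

In the final state, Y has expectation 3*sqrt(6)/8.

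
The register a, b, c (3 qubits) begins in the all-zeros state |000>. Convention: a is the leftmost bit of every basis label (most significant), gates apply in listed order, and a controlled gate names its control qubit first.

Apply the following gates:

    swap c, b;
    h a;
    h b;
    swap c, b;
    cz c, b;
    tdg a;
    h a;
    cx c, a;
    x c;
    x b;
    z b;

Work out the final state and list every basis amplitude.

After the circuit, the state carries amplitude 0 on |000>, 0 on |001>, sqrt(2)*(-1 - exp(3*I*pi/4))/4 on |010>, sqrt(2)*(-1 + exp(3*I*pi/4))/4 on |011>, 0 on |100>, 0 on |101>, sqrt(2)*(-1 + exp(3*I*pi/4))/4 on |110>, sqrt(2)*(-1 - exp(3*I*pi/4))/4 on |111>.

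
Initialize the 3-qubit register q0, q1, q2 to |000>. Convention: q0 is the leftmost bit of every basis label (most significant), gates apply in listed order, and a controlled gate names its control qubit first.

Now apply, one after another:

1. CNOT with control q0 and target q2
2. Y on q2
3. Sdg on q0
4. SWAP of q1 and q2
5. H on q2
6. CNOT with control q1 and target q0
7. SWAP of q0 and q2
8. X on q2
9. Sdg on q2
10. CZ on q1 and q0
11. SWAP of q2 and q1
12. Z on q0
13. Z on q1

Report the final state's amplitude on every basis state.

The final amplitudes are sqrt(2)*I/2 on |001>, sqrt(2)*I/2 on |101>, and 0 on every other basis state.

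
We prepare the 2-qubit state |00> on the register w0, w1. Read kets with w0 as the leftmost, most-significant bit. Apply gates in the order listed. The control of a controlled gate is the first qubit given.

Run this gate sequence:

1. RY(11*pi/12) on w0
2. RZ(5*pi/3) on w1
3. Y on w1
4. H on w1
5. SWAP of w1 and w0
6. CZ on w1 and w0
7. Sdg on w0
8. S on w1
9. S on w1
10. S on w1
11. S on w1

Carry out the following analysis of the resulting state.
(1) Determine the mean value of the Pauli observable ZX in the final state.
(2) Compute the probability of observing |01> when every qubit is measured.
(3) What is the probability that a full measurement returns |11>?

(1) The expectation value of ZX is -sqrt(2)/4 + sqrt(6)/4. Key observation: the block from step 8 through step 11 cancels to the identity and can be dropped.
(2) A full measurement returns |01> with probability sqrt(2)/16 + sqrt(6)/16 + 1/4.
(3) A full measurement returns |11> with probability sqrt(2)/16 + sqrt(6)/16 + 1/4.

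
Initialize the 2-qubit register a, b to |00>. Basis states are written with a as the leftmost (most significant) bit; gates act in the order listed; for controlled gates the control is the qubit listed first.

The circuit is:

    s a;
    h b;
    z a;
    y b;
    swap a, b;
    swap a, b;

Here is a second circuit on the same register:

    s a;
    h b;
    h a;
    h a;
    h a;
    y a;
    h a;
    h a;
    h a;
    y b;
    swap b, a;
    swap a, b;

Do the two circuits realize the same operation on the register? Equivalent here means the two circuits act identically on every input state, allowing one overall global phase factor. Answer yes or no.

No, they are not equivalent — no single phase factor reconciles the two unitaries.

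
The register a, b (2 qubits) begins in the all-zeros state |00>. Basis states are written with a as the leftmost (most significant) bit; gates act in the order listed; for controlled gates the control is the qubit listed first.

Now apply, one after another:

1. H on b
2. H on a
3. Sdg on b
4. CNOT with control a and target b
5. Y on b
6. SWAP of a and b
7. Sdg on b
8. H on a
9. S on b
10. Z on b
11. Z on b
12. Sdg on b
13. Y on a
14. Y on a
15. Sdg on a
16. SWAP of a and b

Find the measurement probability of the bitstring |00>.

The probability of measuring |00> is 1/4. Key observation: steps 9-12 multiply out to the identity, so the circuit reduces to the remaining gates.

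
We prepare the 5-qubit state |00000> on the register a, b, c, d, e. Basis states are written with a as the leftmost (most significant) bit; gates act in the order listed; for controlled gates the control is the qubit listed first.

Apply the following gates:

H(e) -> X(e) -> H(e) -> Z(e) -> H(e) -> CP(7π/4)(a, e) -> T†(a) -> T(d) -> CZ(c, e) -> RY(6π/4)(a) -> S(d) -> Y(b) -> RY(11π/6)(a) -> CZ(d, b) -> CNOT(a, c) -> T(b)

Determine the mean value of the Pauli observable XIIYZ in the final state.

The expectation value of XIIYZ is 0. Key observation: the block from step 1 through step 4 cancels to the identity and can be dropped.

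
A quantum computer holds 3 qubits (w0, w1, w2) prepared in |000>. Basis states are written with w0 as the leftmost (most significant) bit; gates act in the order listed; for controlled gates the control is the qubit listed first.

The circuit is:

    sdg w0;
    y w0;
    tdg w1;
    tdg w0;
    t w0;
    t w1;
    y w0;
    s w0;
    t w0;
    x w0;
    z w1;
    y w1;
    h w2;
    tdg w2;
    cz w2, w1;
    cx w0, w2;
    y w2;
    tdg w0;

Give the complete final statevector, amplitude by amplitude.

The final amplitudes are -sqrt(2)*exp(3*I*pi/4)/2 on |110>, -sqrt(2)*I/2 on |111>, and 0 on every other basis state. Key observation: steps 1-8 multiply out to the identity, so the circuit reduces to the remaining gates.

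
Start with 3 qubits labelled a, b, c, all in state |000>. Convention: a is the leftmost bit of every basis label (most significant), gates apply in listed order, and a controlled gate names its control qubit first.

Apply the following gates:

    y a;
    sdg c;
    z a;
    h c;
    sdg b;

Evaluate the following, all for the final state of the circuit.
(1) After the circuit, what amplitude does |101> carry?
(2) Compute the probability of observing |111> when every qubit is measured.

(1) |101> carries amplitude -sqrt(2)*I/2 in the final state.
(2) A full measurement returns |111> with probability 0.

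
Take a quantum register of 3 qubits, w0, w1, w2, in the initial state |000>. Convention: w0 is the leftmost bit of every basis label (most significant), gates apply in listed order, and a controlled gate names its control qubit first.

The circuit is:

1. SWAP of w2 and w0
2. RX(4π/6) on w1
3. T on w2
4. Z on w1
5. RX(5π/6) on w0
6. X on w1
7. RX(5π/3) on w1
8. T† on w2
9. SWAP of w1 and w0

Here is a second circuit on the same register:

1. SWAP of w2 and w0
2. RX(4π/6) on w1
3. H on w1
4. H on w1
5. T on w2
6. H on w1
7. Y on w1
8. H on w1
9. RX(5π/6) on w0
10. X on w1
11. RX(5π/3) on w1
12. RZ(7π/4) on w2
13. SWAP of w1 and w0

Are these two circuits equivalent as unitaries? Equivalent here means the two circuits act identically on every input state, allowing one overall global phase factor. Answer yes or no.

No, they are not equivalent — no single phase factor reconciles the two unitaries.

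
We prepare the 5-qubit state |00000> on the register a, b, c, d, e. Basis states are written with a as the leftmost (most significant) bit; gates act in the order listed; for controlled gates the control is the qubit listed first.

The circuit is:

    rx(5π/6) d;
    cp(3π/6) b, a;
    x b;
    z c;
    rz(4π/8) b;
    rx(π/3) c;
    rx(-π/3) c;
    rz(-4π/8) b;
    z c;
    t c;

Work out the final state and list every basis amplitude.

The final amplitudes are -sqrt(2)/4 + sqrt(6)/4 on |01000>, I*(-sqrt(6) - sqrt(2))/4 on |01010>, and 0 on every other basis state. Key observation: gates 4-9 undo each other exactly, leaving only the rest of the circuit to track.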